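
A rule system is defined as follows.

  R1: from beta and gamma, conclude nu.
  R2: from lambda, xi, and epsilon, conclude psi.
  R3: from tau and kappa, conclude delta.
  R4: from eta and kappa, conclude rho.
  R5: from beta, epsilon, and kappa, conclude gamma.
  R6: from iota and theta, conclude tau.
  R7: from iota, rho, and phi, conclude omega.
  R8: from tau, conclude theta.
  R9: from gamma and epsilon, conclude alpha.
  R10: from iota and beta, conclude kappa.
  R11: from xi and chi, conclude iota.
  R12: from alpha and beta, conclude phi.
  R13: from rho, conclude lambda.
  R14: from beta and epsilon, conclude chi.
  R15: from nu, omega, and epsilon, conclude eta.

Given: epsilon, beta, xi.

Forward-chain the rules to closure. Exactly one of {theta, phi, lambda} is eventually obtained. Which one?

phi

beta and epsilon hold, so chi follows (R14).
From xi and chi, R11 gives iota.
iota and beta hold, so kappa follows (R10).
beta, epsilon, and kappa hold, so gamma follows (R5).
From gamma and epsilon, R9 gives alpha.
From alpha and beta, R12 gives phi.
theta would need tau (R8), but tau is never established. lambda would need rho (R13), but rho is never established.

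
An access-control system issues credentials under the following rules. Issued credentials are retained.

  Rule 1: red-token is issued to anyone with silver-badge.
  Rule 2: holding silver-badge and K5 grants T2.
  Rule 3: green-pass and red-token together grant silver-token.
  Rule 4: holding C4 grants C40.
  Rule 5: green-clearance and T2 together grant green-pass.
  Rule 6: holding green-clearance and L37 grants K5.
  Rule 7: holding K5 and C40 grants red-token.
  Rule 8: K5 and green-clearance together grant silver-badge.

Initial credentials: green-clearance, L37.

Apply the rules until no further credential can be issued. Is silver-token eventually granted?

Holding green-clearance and L37 grants K5 (Rule 6).
Holding K5 and green-clearance grants silver-badge (Rule 8).
Holding silver-badge and K5 grants T2 (Rule 2).
Holding silver-badge grants red-token (Rule 1).
Holding green-clearance and T2 grants green-pass (Rule 5).
Holding green-pass and red-token grants silver-token (Rule 3).

Yes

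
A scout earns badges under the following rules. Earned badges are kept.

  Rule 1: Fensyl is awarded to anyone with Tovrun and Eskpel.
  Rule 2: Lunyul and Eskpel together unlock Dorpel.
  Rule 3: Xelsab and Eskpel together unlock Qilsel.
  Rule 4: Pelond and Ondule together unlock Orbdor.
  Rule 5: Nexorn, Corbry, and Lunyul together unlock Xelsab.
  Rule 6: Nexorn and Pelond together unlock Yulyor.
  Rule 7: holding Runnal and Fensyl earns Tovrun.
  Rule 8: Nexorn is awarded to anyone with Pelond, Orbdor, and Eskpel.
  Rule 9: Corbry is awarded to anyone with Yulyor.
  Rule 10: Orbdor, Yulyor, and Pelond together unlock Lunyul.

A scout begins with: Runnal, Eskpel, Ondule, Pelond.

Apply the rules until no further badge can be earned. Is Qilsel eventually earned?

With Pelond and Ondule, Orbdor is earned (Rule 4).
With Pelond, Orbdor, and Eskpel, Nexorn is earned (Rule 8).
With Nexorn and Pelond, Yulyor is earned (Rule 6).
With Orbdor, Yulyor, and Pelond, Lunyul is earned (Rule 10).
With Yulyor, Corbry is earned (Rule 9).
With Nexorn, Corbry, and Lunyul, Xelsab is earned (Rule 5).
With Xelsab and Eskpel, Qilsel is earned (Rule 3).

Yes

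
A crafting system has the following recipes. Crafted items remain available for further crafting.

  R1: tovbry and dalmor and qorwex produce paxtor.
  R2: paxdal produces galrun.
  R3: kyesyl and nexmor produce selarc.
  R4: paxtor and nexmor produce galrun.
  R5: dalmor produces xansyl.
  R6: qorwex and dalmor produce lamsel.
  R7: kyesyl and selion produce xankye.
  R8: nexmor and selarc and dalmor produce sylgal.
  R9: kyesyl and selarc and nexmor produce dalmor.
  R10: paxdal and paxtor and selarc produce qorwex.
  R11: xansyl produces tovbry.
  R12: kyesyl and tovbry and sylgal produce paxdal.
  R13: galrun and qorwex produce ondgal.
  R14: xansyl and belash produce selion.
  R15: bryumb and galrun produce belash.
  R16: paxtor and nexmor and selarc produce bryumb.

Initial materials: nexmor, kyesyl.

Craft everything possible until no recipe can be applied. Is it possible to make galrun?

Yes

Using R3, kyesyl and nexmor make selarc.
Using R9, kyesyl, selarc, and nexmor make dalmor.
Using R8, nexmor, selarc, and dalmor make sylgal.
Using R5, dalmor makes xansyl.
xansyl → tovbry (R11).
Using R12, kyesyl, tovbry, and sylgal make paxdal.
Using R2, paxdal makes galrun.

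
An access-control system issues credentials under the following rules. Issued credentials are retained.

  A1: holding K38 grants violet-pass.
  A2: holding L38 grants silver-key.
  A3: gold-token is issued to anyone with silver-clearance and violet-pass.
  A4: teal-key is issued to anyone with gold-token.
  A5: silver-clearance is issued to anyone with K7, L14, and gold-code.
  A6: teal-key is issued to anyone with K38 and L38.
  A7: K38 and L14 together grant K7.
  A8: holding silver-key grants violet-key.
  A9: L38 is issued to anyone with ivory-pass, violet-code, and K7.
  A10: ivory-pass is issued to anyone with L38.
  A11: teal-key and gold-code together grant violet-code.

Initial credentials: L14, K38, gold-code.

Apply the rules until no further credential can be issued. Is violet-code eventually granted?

Holding K38 and L14 grants K7 (A7).
Holding K38 grants violet-pass (A1).
Holding K7, L14, and gold-code grants silver-clearance (A5).
Holding silver-clearance and violet-pass grants gold-token (A3).
Holding gold-token grants teal-key (A4).
Holding teal-key and gold-code grants violet-code (A11).

Yes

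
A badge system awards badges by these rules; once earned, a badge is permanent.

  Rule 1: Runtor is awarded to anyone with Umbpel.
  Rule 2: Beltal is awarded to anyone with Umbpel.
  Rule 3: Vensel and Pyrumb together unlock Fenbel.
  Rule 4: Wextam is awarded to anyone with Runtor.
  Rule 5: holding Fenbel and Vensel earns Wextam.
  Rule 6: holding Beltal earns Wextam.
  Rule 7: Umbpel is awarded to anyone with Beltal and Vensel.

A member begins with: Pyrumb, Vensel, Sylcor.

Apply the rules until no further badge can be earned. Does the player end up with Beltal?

Beltal would need Umbpel (Rule 2), but Umbpel is never earned.

No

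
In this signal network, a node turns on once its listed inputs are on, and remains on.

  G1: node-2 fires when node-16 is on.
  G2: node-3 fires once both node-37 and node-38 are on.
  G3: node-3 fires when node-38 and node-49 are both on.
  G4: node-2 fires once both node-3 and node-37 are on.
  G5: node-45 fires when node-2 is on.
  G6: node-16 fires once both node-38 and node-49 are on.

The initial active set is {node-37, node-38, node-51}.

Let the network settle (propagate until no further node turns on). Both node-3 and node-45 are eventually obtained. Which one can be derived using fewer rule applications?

node-3

node-3: G2: node-37 and node-38 on → node-3 on. [1 rule application]
node-45: node-37 and node-38 are on, so node-3 fires (G2). G4: node-3 and node-37 on → node-2 on. node-2 is on, so node-45 fires (G5). [3 rule applications]
node-3 needs fewer.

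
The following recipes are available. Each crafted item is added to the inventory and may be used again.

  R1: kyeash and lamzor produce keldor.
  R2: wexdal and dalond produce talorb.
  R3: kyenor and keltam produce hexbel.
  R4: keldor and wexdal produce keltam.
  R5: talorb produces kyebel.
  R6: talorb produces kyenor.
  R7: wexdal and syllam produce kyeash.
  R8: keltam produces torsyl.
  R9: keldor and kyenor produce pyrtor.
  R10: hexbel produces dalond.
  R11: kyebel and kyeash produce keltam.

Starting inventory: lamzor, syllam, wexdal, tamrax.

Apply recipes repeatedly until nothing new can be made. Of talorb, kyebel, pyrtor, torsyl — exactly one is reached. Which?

wexdal and syllam → kyeash (R7).
kyeash and lamzor → keldor (R1).
Using R4, keldor and wexdal make keltam.
keltam → torsyl (R8).
pyrtor would need keldor and kyenor (R9), but kyenor is never obtained. kyebel would need talorb (R5), but talorb is never obtained. talorb would need wexdal and dalond (R2), but dalond is never obtained.

torsyl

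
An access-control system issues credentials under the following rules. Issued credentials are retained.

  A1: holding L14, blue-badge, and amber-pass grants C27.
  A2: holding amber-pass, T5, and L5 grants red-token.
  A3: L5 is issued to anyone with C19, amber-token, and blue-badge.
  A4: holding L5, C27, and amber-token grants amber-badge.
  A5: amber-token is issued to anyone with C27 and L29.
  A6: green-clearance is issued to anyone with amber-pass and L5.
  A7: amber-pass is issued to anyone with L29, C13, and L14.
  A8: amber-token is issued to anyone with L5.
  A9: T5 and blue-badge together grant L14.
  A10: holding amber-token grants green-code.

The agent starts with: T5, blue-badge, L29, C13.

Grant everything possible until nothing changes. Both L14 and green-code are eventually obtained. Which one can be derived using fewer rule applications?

L14

L14: Holding T5 and blue-badge grants L14 (A9). [1 rule application]
green-code: Holding T5 and blue-badge grants L14 (A9). Holding L29, C13, and L14 grants amber-pass (A7). Holding L14, blue-badge, and amber-pass grants C27 (A1). Holding C27 and L29 grants amber-token (A5). Holding amber-token grants green-code (A10). [5 rule applications]
L14 needs fewer.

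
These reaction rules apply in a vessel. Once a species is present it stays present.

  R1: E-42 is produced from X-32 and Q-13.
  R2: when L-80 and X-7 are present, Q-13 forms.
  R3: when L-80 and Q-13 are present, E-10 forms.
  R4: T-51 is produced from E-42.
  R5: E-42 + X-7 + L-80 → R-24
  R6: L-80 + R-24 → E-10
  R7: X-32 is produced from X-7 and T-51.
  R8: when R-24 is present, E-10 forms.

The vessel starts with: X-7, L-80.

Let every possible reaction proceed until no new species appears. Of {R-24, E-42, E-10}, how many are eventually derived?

L-80 and X-7 present → Q-13 forms (R2).
L-80 and Q-13 present → E-10 forms (R3).
R-24 would need E-42, X-7, and L-80 (R5), but E-42 never forms.
E-42 would need X-32 and Q-13 (R1), but X-32 never forms.
E-10: reached.
Reached: E-10 — 1 of the 3.

1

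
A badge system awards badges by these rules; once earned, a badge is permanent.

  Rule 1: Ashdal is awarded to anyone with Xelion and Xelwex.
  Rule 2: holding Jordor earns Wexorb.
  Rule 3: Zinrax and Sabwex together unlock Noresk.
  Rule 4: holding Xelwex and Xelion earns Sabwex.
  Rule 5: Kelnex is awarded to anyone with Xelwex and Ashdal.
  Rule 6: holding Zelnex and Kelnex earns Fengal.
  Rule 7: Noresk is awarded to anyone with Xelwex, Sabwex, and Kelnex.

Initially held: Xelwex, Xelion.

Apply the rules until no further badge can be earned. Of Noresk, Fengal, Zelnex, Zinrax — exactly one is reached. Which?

Noresk

With Xelion and Xelwex, Ashdal is earned (Rule 1).
With Xelwex and Xelion, Sabwex is earned (Rule 4).
With Xelwex and Ashdal, Kelnex is earned (Rule 5).
With Xelwex, Sabwex, and Kelnex, Noresk is earned (Rule 7).
No rule produces Zinrax, and it is not given. Fengal would need Zelnex and Kelnex (Rule 6), but Zelnex is never earned. No rule produces Zelnex, and it is not given.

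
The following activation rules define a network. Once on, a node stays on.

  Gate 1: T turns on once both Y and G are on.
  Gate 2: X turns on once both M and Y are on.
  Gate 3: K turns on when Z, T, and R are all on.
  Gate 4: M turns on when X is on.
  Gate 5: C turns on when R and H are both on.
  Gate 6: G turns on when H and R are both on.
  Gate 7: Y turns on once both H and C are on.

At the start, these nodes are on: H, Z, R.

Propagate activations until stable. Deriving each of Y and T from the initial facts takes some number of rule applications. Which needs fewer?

Y: R and H are on, so C turns on (Gate 5). Gate 7: H and C on → Y on. [2 rule applications]
T: Gate 6: H and R on → G on. R and H are on, so C turns on (Gate 5). H and C are on, so Y turns on (Gate 7). Y and G are on, so T turns on (Gate 1). [4 rule applications]
Y needs fewer.

Y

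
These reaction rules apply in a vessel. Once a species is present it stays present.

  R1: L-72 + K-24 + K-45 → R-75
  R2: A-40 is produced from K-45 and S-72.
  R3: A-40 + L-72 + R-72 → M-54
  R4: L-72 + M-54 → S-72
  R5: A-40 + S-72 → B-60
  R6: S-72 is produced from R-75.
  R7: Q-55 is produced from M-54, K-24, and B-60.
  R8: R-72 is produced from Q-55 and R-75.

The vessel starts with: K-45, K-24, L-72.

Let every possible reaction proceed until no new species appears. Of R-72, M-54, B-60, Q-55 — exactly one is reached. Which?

B-60

L-72, K-24, and K-45 present → R-75 forms (R1).
R-75 present → S-72 forms (R6).
K-45 and S-72 present → A-40 forms (R2).
A-40 and S-72 present → B-60 forms (R5).
R-72 would need Q-55 and R-75 (R8), but Q-55 never forms. Q-55 would need M-54, K-24, and B-60 (R7), but M-54 never forms. M-54 would need A-40, L-72, and R-72 (R3), but R-72 never forms.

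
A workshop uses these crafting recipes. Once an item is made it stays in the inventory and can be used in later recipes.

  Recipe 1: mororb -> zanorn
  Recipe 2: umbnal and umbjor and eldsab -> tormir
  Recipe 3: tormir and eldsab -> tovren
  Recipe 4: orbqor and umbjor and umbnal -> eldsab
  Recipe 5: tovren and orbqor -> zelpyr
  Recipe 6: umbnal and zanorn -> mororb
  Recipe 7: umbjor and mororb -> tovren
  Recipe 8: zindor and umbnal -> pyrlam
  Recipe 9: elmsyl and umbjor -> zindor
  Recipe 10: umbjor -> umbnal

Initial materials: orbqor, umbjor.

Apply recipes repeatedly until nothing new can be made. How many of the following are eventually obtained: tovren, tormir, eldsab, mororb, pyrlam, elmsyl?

3

Using Recipe 10, umbjor makes umbnal.
Using Recipe 4, orbqor, umbjor, and umbnal make eldsab.
umbnal and umbjor and eldsab -> tormir (Recipe 2).
Using Recipe 3, tormir and eldsab make tovren.
tovren: reached.
tormir: reached.
eldsab: reached.
mororb would need umbnal and zanorn (Recipe 6), but zanorn is never obtained.
pyrlam would need zindor and umbnal (Recipe 8), but zindor is never obtained.
No rule produces elmsyl, and it is not given.
Reached: tovren, tormir, and eldsab — 3 of the 6.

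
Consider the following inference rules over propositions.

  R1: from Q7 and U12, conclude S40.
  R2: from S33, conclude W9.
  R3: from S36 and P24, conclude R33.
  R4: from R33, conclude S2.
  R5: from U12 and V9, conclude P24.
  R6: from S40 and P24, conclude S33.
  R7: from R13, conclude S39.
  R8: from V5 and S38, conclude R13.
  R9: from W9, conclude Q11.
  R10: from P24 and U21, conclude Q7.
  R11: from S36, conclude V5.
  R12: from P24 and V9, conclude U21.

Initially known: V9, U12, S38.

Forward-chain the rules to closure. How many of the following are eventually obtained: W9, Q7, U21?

3

From U12 and V9, R5 gives P24.
P24 and V9 hold, so U21 follows (R12).
P24 and U21 hold, so Q7 follows (R10).
From Q7 and U12, R1 gives S40.
From S40 and P24, R6 gives S33.
S33 holds, so W9 follows (R2).
W9: reached.
Q7: reached.
U21: reached.
All 3 are reached.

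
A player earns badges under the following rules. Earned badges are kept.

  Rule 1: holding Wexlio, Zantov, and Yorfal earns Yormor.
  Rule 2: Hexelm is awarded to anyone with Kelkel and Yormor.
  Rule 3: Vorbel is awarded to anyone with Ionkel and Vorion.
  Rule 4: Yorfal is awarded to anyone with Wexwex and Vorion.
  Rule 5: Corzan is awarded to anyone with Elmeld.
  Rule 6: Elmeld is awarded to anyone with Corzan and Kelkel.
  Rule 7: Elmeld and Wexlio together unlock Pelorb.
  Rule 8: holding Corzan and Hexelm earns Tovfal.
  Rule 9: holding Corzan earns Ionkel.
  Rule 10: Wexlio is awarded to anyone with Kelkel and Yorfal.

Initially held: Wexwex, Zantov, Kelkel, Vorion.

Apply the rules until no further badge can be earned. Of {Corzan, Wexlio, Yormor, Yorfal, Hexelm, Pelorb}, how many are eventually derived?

4

With Wexwex and Vorion, Yorfal is earned (Rule 4).
With Kelkel and Yorfal, Wexlio is earned (Rule 10).
With Wexlio, Zantov, and Yorfal, Yormor is earned (Rule 1).
With Kelkel and Yormor, Hexelm is earned (Rule 2).
Corzan would need Elmeld (Rule 5), but Elmeld is never earned.
Wexlio: reached.
Yormor: reached.
Yorfal: reached.
Hexelm: reached.
Pelorb would need Elmeld and Wexlio (Rule 7), but Elmeld is never earned.
Reached: Wexlio, Yormor, Yorfal, and Hexelm — 4 of the 6.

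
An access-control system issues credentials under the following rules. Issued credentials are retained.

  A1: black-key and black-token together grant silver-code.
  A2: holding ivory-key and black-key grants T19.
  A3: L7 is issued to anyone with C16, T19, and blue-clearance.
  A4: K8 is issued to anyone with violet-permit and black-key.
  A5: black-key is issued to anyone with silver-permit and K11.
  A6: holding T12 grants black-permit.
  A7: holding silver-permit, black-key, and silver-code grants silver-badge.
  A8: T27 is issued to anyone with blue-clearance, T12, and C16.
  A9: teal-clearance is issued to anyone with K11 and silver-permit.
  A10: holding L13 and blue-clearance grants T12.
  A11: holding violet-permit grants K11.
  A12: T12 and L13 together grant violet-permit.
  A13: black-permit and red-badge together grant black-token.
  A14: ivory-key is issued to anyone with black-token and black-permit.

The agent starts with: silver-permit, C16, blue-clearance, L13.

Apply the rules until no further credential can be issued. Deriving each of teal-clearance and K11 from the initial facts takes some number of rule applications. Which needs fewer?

K11: Holding L13 and blue-clearance grants T12 (A10). Holding T12 and L13 grants violet-permit (A12). Holding violet-permit grants K11 (A11). [3 rule applications]
teal-clearance: Holding L13 and blue-clearance grants T12 (A10). Holding T12 and L13 grants violet-permit (A12). Holding violet-permit grants K11 (A11). Holding K11 and silver-permit grants teal-clearance (A9). [4 rule applications]
K11 needs fewer.

K11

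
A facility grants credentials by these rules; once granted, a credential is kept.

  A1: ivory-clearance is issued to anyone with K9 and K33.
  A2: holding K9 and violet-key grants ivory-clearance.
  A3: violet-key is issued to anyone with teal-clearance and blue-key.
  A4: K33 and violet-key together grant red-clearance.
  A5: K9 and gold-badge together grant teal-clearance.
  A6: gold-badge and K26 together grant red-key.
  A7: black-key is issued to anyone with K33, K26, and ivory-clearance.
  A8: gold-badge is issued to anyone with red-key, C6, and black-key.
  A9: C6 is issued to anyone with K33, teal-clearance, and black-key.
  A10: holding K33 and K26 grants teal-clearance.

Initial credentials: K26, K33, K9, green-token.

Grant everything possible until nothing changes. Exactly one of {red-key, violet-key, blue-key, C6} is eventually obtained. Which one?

C6

Holding K33 and K26 grants teal-clearance (A10).
Holding K9 and K33 grants ivory-clearance (A1).
Holding K33, K26, and ivory-clearance grants black-key (A7).
Holding K33, teal-clearance, and black-key grants C6 (A9).
red-key would need gold-badge and K26 (A6), but gold-badge is never granted. violet-key would need teal-clearance and blue-key (A3), but blue-key is never granted. No rule produces blue-key, and it is not given.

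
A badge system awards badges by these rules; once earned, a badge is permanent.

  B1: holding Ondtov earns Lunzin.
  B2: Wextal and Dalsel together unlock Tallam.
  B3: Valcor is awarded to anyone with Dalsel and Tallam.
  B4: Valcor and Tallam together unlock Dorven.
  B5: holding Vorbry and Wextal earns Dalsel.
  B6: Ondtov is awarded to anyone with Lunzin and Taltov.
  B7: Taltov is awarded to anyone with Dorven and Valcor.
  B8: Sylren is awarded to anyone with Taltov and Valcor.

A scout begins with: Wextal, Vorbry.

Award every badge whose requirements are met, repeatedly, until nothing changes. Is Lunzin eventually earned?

Lunzin would need Ondtov (B1), but Ondtov is never earned.

No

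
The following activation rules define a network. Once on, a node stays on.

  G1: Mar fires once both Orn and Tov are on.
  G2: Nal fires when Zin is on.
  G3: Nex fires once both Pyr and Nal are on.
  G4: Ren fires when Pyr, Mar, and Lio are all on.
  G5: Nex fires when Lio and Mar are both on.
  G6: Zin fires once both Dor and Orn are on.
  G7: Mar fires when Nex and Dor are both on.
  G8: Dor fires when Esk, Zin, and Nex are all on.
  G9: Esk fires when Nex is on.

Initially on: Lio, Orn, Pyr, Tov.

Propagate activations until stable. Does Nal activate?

Nal would need Zin (G2), but Zin never turns on.

No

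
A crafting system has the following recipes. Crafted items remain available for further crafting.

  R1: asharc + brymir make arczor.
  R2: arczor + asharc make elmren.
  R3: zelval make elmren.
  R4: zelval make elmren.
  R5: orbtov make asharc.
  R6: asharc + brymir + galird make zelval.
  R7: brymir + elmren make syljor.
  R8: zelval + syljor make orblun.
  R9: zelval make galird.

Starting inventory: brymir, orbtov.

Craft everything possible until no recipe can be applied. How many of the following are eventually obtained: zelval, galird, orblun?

zelval would need asharc, brymir, and galird (R6), but galird is never obtained.
galird would need zelval (R9), but zelval is never obtained.
orblun would need zelval and syljor (R8), but zelval is never obtained.
None of the 3 are reached.

0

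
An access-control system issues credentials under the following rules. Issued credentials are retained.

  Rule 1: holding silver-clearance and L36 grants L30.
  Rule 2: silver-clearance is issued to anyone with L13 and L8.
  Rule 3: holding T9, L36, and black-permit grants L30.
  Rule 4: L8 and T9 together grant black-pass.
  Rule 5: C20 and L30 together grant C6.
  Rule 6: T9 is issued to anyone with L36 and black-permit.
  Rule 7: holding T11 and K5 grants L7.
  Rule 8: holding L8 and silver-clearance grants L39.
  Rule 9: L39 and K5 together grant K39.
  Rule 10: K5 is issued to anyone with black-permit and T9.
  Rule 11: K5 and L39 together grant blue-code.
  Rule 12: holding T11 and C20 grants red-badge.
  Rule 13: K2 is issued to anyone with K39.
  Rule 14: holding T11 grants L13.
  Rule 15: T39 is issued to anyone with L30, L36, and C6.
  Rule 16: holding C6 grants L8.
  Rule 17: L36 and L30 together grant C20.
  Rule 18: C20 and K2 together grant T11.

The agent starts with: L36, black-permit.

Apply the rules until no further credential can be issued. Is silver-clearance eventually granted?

No

silver-clearance would need L13 and L8 (Rule 2), but L13 is never granted.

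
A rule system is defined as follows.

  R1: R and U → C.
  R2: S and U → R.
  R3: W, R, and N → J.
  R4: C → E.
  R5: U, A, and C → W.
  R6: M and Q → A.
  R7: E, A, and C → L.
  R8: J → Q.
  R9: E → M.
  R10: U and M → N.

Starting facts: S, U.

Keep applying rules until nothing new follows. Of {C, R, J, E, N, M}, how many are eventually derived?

From S and U, R2 gives R.
R and U hold, so C follows (R1).
From C, R4 gives E.
E holds, so M follows (R9).
U and M hold, so N follows (R10).
C: reached.
R: reached.
J would need W, R, and N (R3), but W is never established.
E: reached.
N: reached.
M: reached.
Reached: C, R, E, N, and M — 5 of the 6.

5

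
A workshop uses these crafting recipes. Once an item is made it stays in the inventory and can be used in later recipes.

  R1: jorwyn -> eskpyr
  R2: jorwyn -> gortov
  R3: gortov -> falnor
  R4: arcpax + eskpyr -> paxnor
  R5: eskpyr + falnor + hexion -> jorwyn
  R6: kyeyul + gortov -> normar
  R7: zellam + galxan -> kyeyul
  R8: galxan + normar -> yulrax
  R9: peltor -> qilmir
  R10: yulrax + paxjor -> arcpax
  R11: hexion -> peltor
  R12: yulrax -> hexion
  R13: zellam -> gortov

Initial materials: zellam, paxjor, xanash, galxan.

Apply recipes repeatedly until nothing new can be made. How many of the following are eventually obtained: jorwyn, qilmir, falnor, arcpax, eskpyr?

3

zellam -> gortov (R13).
Using R7, zellam and galxan make kyeyul.
Using R6, kyeyul and gortov make normar.
Using R3, gortov makes falnor.
Using R8, galxan and normar make yulrax.
Using R12, yulrax makes hexion.
Using R10, yulrax and paxjor make arcpax.
hexion -> peltor (R11).
peltor -> qilmir (R9).
jorwyn would need eskpyr, falnor, and hexion (R5), but eskpyr is never obtained.
qilmir: reached.
falnor: reached.
arcpax: reached.
eskpyr would need jorwyn (R1), but jorwyn is never obtained.
Reached: qilmir, falnor, and arcpax — 3 of the 5.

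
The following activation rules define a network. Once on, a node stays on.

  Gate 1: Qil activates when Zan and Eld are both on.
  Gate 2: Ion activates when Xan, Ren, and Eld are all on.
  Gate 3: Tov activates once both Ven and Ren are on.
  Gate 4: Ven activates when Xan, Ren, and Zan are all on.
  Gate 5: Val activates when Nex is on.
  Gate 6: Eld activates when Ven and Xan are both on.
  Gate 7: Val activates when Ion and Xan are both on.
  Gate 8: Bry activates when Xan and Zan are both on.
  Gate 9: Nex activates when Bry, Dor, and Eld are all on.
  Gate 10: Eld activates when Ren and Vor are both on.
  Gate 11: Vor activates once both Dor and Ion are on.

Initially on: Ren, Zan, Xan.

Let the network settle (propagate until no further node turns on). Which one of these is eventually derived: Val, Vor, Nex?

Val

Gate 4: Xan, Ren, and Zan on → Ven on.
Gate 6: Ven and Xan on → Eld on.
Gate 2: Xan, Ren, and Eld on → Ion on.
Ion and Xan are on, so Val activates (Gate 7).
Nex would need Bry, Dor, and Eld (Gate 9), but Dor never turns on. Vor would need Dor and Ion (Gate 11), but Dor never turns on.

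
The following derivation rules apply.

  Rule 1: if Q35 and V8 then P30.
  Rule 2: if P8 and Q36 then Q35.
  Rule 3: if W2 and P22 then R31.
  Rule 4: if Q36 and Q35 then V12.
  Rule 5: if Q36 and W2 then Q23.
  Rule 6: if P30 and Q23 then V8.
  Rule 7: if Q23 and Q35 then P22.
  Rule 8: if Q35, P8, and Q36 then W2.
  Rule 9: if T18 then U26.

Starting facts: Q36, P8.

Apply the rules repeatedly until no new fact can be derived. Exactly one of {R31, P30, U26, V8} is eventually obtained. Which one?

P8 and Q36 hold, so Q35 follows (Rule 2).
From Q35, P8, and Q36, Rule 8 gives W2.
From Q36 and W2, Rule 5 gives Q23.
From Q23 and Q35, Rule 7 gives P22.
W2 and P22 hold, so R31 follows (Rule 3).
U26 would need T18 (Rule 9), but T18 is never established. V8 would need P30 and Q23 (Rule 6), but P30 is never established. P30 would need Q35 and V8 (Rule 1), but V8 is never established.

R31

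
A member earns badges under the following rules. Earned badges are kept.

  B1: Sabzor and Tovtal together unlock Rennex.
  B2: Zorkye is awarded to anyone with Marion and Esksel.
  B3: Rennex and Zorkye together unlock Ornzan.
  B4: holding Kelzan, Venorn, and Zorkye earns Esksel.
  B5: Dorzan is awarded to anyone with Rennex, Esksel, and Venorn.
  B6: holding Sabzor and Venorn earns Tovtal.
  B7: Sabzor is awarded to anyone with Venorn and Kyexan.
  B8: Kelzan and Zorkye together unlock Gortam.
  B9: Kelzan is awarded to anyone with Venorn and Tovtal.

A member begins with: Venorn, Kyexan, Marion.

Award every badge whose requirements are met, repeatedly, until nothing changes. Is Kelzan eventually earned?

With Venorn and Kyexan, Sabzor is earned (B7).
With Sabzor and Venorn, Tovtal is earned (B6).
With Venorn and Tovtal, Kelzan is earned (B9).

Yes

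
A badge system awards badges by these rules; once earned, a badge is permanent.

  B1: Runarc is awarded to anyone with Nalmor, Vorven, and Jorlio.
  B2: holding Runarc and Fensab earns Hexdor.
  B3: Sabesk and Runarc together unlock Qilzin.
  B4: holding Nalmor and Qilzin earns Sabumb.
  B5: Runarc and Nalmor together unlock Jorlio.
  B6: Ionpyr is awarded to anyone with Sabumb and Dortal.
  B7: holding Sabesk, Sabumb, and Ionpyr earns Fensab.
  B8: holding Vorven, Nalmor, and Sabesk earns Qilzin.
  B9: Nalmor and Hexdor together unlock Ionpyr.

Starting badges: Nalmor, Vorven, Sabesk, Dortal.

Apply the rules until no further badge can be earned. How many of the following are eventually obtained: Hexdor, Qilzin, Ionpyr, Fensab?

With Vorven, Nalmor, and Sabesk, Qilzin is earned (B8).
With Nalmor and Qilzin, Sabumb is earned (B4).
With Sabumb and Dortal, Ionpyr is earned (B6).
With Sabesk, Sabumb, and Ionpyr, Fensab is earned (B7).
Hexdor would need Runarc and Fensab (B2), but Runarc is never earned.
Qilzin: reached.
Ionpyr: reached.
Fensab: reached.
Reached: Qilzin, Ionpyr, and Fensab — 3 of the 4.

3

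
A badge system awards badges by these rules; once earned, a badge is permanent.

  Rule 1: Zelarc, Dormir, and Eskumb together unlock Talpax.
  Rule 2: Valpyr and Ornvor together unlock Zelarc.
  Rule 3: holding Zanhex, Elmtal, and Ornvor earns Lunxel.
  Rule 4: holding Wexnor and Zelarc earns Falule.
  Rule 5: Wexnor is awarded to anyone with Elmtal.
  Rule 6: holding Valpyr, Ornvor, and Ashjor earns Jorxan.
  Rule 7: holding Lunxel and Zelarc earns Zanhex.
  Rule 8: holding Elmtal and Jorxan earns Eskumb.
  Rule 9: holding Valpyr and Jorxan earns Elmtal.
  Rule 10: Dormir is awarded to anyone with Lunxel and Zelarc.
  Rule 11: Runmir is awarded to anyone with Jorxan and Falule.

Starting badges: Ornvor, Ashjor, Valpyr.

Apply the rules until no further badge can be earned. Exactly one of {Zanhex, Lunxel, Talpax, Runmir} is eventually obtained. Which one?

With Valpyr, Ornvor, and Ashjor, Jorxan is earned (Rule 6).
With Valpyr and Ornvor, Zelarc is earned (Rule 2).
With Valpyr and Jorxan, Elmtal is earned (Rule 9).
With Elmtal, Wexnor is earned (Rule 5).
With Wexnor and Zelarc, Falule is earned (Rule 4).
With Jorxan and Falule, Runmir is earned (Rule 11).
Zanhex would need Lunxel and Zelarc (Rule 7), but Lunxel is never earned. Lunxel would need Zanhex, Elmtal, and Ornvor (Rule 3), but Zanhex is never earned. Talpax would need Zelarc, Dormir, and Eskumb (Rule 1), but Dormir is never earned.

Runmir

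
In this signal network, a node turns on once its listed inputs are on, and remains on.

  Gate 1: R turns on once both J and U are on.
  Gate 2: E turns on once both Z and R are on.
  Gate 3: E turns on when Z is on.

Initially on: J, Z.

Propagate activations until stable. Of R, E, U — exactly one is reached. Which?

Gate 3: Z on → E on.
R would need J and U (Gate 1), but U never turns on. No rule produces U, and it is not given.

E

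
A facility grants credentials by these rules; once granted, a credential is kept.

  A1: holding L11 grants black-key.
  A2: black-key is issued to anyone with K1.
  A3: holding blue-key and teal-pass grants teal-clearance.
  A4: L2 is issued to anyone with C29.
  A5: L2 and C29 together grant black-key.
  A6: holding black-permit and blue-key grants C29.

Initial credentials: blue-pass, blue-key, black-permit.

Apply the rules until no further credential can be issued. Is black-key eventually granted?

Holding black-permit and blue-key grants C29 (A6).
Holding C29 grants L2 (A4).
Holding L2 and C29 grants black-key (A5).

Yes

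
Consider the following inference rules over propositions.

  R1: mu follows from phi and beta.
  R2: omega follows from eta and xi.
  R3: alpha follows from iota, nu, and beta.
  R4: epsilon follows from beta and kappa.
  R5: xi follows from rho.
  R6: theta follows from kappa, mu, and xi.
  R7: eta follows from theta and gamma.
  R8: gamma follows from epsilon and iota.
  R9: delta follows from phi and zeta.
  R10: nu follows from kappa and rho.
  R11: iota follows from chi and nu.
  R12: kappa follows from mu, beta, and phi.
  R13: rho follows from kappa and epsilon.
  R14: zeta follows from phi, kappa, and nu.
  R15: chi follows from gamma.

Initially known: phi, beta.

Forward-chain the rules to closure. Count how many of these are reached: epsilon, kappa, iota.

phi and beta hold, so mu follows (R1).
mu, beta, and phi hold, so kappa follows (R12).
From beta and kappa, R4 gives epsilon.
epsilon: reached.
kappa: reached.
iota would need chi and nu (R11), but chi is never established.
Reached: epsilon and kappa — 2 of the 3.

2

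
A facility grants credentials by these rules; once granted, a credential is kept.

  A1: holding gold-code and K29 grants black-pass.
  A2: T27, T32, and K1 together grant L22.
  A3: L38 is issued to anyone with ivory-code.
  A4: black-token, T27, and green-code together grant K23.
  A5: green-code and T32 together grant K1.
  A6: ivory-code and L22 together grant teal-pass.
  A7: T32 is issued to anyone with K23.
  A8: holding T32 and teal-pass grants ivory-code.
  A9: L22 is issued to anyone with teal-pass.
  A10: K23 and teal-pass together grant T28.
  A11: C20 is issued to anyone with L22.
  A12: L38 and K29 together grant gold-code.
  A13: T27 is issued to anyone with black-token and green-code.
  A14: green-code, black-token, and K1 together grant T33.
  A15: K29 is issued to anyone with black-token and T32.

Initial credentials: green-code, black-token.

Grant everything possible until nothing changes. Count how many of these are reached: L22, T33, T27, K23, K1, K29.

Holding black-token and green-code grants T27 (A13).
Holding black-token, T27, and green-code grants K23 (A4).
Holding K23 grants T32 (A7).
Holding green-code and T32 grants K1 (A5).
Holding black-token and T32 grants K29 (A15).
Holding T27, T32, and K1 grants L22 (A2).
Holding green-code, black-token, and K1 grants T33 (A14).
L22: reached.
T33: reached.
T27: reached.
K23: reached.
K1: reached.
K29: reached.
All 6 are reached.

6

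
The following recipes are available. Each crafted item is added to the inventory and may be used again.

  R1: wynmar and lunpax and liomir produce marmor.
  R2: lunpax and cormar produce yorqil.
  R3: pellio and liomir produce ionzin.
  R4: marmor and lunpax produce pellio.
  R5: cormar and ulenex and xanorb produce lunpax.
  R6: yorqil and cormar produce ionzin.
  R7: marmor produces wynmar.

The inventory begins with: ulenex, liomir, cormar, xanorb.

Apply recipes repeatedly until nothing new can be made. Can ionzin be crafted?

Using R5, cormar, ulenex, and xanorb make lunpax.
Using R2, lunpax and cormar make yorqil.
Using R6, yorqil and cormar make ionzin.

Yes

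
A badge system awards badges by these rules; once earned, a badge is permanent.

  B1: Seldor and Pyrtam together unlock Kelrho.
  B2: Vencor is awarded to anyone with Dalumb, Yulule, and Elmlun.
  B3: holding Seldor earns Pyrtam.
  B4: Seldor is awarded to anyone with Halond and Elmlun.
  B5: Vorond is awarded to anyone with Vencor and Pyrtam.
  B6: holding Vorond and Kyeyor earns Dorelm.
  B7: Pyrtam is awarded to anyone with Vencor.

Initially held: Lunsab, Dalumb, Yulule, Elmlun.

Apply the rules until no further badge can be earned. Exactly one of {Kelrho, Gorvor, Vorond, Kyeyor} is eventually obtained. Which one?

With Dalumb, Yulule, and Elmlun, Vencor is earned (B2).
With Vencor, Pyrtam is earned (B7).
With Vencor and Pyrtam, Vorond is earned (B5).
No rule produces Kyeyor, and it is not given. Kelrho would need Seldor and Pyrtam (B1), but Seldor is never earned. No rule produces Gorvor, and it is not given.

Vorond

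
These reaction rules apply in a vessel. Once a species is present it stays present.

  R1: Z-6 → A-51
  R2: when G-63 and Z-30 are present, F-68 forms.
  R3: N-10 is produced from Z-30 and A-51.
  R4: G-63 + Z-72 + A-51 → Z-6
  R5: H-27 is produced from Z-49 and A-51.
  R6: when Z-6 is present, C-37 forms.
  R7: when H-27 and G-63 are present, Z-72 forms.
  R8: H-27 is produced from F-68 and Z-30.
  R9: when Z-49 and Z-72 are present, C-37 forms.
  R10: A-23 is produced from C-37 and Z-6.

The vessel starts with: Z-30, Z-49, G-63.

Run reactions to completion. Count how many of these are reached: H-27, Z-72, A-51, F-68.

G-63 and Z-30 present → F-68 forms (R2).
F-68 and Z-30 present → H-27 forms (R8).
H-27 and G-63 present → Z-72 forms (R7).
H-27: reached.
Z-72: reached.
A-51 would need Z-6 (R1), but Z-6 never forms.
F-68: reached.
Reached: H-27, Z-72, and F-68 — 3 of the 4.

3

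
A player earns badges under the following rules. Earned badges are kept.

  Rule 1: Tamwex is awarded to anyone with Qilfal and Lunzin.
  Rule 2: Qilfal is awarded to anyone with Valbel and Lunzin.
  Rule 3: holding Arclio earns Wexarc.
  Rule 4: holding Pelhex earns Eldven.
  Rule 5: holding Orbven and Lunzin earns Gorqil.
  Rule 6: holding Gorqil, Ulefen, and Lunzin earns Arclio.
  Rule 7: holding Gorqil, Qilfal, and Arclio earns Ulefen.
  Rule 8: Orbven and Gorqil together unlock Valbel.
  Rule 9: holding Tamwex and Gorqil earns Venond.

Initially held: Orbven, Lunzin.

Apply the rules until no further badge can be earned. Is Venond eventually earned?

Yes

With Orbven and Lunzin, Gorqil is earned (Rule 5).
With Orbven and Gorqil, Valbel is earned (Rule 8).
With Valbel and Lunzin, Qilfal is earned (Rule 2).
With Qilfal and Lunzin, Tamwex is earned (Rule 1).
With Tamwex and Gorqil, Venond is earned (Rule 9).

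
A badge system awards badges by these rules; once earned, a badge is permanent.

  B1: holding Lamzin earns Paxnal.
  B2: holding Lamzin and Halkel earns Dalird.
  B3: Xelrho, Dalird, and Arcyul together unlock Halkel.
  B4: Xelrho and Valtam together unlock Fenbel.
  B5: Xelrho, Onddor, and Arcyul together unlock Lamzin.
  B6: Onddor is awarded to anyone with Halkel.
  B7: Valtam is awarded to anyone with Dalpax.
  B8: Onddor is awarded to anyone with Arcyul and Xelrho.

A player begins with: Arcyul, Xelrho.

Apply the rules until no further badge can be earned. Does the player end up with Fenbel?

Fenbel would need Xelrho and Valtam (B4), but Valtam is never earned.

No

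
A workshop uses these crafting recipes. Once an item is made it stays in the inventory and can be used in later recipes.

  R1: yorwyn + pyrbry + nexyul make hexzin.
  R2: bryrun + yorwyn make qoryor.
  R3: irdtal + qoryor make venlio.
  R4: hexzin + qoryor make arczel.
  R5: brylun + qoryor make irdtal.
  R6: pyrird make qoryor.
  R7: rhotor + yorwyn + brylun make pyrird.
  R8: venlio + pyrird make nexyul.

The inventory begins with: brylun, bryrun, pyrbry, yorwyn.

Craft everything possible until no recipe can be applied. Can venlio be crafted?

Yes

bryrun + yorwyn → qoryor (R2).
brylun + qoryor → irdtal (R5).
Using R3, irdtal and qoryor make venlio.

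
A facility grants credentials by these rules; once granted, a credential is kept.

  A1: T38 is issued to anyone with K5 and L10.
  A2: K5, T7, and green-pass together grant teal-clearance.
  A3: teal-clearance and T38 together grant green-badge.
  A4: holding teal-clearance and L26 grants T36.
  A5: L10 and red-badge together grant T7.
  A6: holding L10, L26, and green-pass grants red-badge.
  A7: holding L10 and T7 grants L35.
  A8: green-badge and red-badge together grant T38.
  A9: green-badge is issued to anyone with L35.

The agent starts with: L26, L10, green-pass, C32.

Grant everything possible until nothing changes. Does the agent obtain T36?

No

T36 would need teal-clearance and L26 (A4), but teal-clearance is never granted.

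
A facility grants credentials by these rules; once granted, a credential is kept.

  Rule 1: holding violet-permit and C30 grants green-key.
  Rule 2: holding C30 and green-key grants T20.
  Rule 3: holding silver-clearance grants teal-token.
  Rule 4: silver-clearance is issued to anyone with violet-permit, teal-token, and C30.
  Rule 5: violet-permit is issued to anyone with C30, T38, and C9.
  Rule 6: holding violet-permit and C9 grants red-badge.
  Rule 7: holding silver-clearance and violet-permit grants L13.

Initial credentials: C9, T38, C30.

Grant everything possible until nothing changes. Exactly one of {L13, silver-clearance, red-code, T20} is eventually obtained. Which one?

T20

Holding C30, T38, and C9 grants violet-permit (Rule 5).
Holding violet-permit and C30 grants green-key (Rule 1).
Holding C30 and green-key grants T20 (Rule 2).
silver-clearance would need violet-permit, teal-token, and C30 (Rule 4), but teal-token is never granted. No rule produces red-code, and it is not given. L13 would need silver-clearance and violet-permit (Rule 7), but silver-clearance is never granted.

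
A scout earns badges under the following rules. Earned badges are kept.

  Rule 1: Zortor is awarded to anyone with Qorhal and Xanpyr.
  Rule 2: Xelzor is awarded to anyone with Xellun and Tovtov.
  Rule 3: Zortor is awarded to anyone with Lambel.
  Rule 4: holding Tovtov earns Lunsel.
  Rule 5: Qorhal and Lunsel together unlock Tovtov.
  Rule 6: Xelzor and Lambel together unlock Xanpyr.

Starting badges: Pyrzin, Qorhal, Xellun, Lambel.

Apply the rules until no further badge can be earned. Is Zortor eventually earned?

With Lambel, Zortor is earned (Rule 3).

Yes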